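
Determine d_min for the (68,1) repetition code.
d_min = 68 (the only two codewords are 0…0 and 1…1, differing in all 68 positions).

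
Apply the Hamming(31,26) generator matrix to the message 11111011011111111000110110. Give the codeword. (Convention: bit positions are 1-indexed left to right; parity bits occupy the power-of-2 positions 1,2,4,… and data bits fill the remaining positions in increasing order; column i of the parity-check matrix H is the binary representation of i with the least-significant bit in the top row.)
Codeword c = d · G (mod 2), d = 11111011011111111000110110:
  c[0] = d·G[:,0] = (11111011011111111000110110)·(11011010101101010101010101) mod 2 = 1+1+0+1+1+0+1+0+0+0+1+1+0+1+0+1+0+0+0+0+0+1+0+1+0+0 mod 2 = 1
  c[1] = d·G[:,1] = (11111011011111111000110110)·(10110110011011001100110011) mod 2 = 1+0+1+1+0+0+1+0+0+1+1+0+1+1+0+0+1+0+0+0+1+1+0+0+1+0 mod 2 = 0
  c[2] = d·G[:,2] = (11111011011111111000110110)·(10000000000000000000000000) mod 2 = 1+0+0+0+0+0+0+0+0+0+0+0+0+0+0+0+0+0+0+0+0+0+0+0+0+0 mod 2 = 1
  c[3] = d·G[:,3] = (11111011011111111000110110)·(01110001111000111100001111) mod 2 = 0+1+1+1+0+0+0+1+0+1+1+0+0+0+1+1+1+0+0+0+0+0+0+1+1+0 mod 2 = 1
  c[4] = d·G[:,4] = (11111011011111111000110110)·(01000000000000000000000000) mod 2 = 0+1+0+0+0+0+0+0+0+0+0+0+0+0+0+0+0+0+0+0+0+0+0+0+0+0 mod 2 = 1
  c[5] = d·G[:,5] = (11111011011111111000110110)·(00100000000000000000000000) mod 2 = 0+0+1+0+0+0+0+0+0+0+0+0+0+0+0+0+0+0+0+0+0+0+0+0+0+0 mod 2 = 1
  c[6] = d·G[:,6] = (11111011011111111000110110)·(00010000000000000000000000) mod 2 = 0+0+0+1+0+0+0+0+0+0+0+0+0+0+0+0+0+0+0+0+0+0+0+0+0+0 mod 2 = 1
  c[7] = d·G[:,7] = (11111011011111111000110110)·(00001111111000000011111111) mod 2 = 0+0+0+0+1+0+1+1+0+1+1+0+0+0+0+0+0+0+0+0+1+1+0+1+1+0 mod 2 = 1
  c[8] = d·G[:,8] = (11111011011111111000110110)·(00001000000000000000000000) mod 2 = 0+0+0+0+1+0+0+0+0+0+0+0+0+0+0+0+0+0+0+0+0+0+0+0+0+0 mod 2 = 1
  c[9] = d·G[:,9] = (11111011011111111000110110)·(00000100000000000000000000) mod 2 = 0+0+0+0+0+0+0+0+0+0+0+0+0+0+0+0+0+0+0+0+0+0+0+0+0+0 mod 2 = 0
  c[10] = d·G[:,10] = (11111011011111111000110110)·(00000010000000000000000000) mod 2 = 0+0+0+0+0+0+1+0+0+0+0+0+0+0+0+0+0+0+0+0+0+0+0+0+0+0 mod 2 = 1
  c[11] = d·G[:,11] = (11111011011111111000110110)·(00000001000000000000000000) mod 2 = 0+0+0+0+0+0+0+1+0+0+0+0+0+0+0+0+0+0+0+0+0+0+0+0+0+0 mod 2 = 1
  c[12] = d·G[:,12] = (11111011011111111000110110)·(00000000100000000000000000) mod 2 = 0+0+0+0+0+0+0+0+0+0+0+0+0+0+0+0+0+0+0+0+0+0+0+0+0+0 mod 2 = 0
  c[13] = d·G[:,13] = (11111011011111111000110110)·(00000000010000000000000000) mod 2 = 0+0+0+0+0+0+0+0+0+1+0+0+0+0+0+0+0+0+0+0+0+0+0+0+0+0 mod 2 = 1
  c[14] = d·G[:,14] = (11111011011111111000110110)·(00000000001000000000000000) mod 2 = 0+0+0+0+0+0+0+0+0+0+1+0+0+0+0+0+0+0+0+0+0+0+0+0+0+0 mod 2 = 1
  c[15] = d·G[:,15] = (11111011011111111000110110)·(00000000000111111111111111) mod 2 = 0+0+0+0+0+0+0+0+0+0+0+1+1+1+1+1+1+0+0+0+1+1+0+1+1+0 mod 2 = 0
  c[16] = d·G[:,16] = (11111011011111111000110110)·(00000000000100000000000000) mod 2 = 0+0+0+0+0+0+0+0+0+0+0+1+0+0+0+0+0+0+0+0+0+0+0+0+0+0 mod 2 = 1
  c[17] = d·G[:,17] = (11111011011111111000110110)·(00000000000010000000000000) mod 2 = 0+0+0+0+0+0+0+0+0+0+0+0+1+0+0+0+0+0+0+0+0+0+0+0+0+0 mod 2 = 1
  c[18] = d·G[:,18] = (11111011011111111000110110)·(00000000000001000000000000) mod 2 = 0+0+0+0+0+0+0+0+0+0+0+0+0+1+0+0+0+0+0+0+0+0+0+0+0+0 mod 2 = 1
  c[19] = d·G[:,19] = (11111011011111111000110110)·(00000000000000100000000000) mod 2 = 0+0+0+0+0+0+0+0+0+0+0+0+0+0+1+0+0+0+0+0+0+0+0+0+0+0 mod 2 = 1
  c[20] = d·G[:,20] = (11111011011111111000110110)·(00000000000000010000000000) mod 2 = 0+0+0+0+0+0+0+0+0+0+0+0+0+0+0+1+0+0+0+0+0+0+0+0+0+0 mod 2 = 1
  c[21] = d·G[:,21] = (11111011011111111000110110)·(00000000000000001000000000) mod 2 = 0+0+0+0+0+0+0+0+0+0+0+0+0+0+0+0+1+0+0+0+0+0+0+0+0+0 mod 2 = 1
  c[22] = d·G[:,22] = (11111011011111111000110110)·(00000000000000000100000000) mod 2 = 0+0+0+0+0+0+0+0+0+0+0+0+0+0+0+0+0+0+0+0+0+0+0+0+0+0 mod 2 = 0
  c[23] = d·G[:,23] = (11111011011111111000110110)·(00000000000000000010000000) mod 2 = 0+0+0+0+0+0+0+0+0+0+0+0+0+0+0+0+0+0+0+0+0+0+0+0+0+0 mod 2 = 0
  c[24] = d·G[:,24] = (11111011011111111000110110)·(00000000000000000001000000) mod 2 = 0+0+0+0+0+0+0+0+0+0+0+0+0+0+0+0+0+0+0+0+0+0+0+0+0+0 mod 2 = 0
  c[25] = d·G[:,25] = (11111011011111111000110110)·(00000000000000000000100000) mod 2 = 0+0+0+0+0+0+0+0+0+0+0+0+0+0+0+0+0+0+0+0+1+0+0+0+0+0 mod 2 = 1
  c[26] = d·G[:,26] = (11111011011111111000110110)·(00000000000000000000010000) mod 2 = 0+0+0+0+0+0+0+0+0+0+0+0+0+0+0+0+0+0+0+0+0+1+0+0+0+0 mod 2 = 1
  c[27] = d·G[:,27] = (11111011011111111000110110)·(00000000000000000000001000) mod 2 = 0+0+0+0+0+0+0+0+0+0+0+0+0+0+0+0+0+0+0+0+0+0+0+0+0+0 mod 2 = 0
  c[28] = d·G[:,28] = (11111011011111111000110110)·(00000000000000000000000100) mod 2 = 0+0+0+0+0+0+0+0+0+0+0+0+0+0+0+0+0+0+0+0+0+0+0+1+0+0 mod 2 = 1
  c[29] = d·G[:,29] = (11111011011111111000110110)·(00000000000000000000000010) mod 2 = 0+0+0+0+0+0+0+0+0+0+0+0+0+0+0+0+0+0+0+0+0+0+0+0+1+0 mod 2 = 1
  c[30] = d·G[:,30] = (11111011011111111000110110)·(00000000000000000000000001) mod 2 = 0+0+0+0+0+0+0+0+0+0+0+0+0+0+0+0+0+0+0+0+0+0+0+0+0+0 mod 2 = 0
Codeword = 1011111110110110111111000110110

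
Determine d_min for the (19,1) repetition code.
d_min = 19 (the only two codewords are 0…0 and 1…1, differing in all 19 positions).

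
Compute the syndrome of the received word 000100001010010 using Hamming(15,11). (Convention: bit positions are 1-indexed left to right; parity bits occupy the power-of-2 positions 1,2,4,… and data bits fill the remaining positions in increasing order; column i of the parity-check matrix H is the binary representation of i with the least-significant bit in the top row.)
Syndrome s = H · r^T (mod 2), r = 000100001010010:
  s[0] = (101010101010101)·(000100001010010) mod 2 = 0+0+0+0+0+0+0+0+1+0+1+0+0+0+0 mod 2 = 0
  s[1] = (011001100110011)·(000100001010010) mod 2 = 0+0+0+0+0+0+0+0+0+0+1+0+0+1+0 mod 2 = 0
  s[2] = (000111100001111)·(000100001010010) mod 2 = 0+0+0+1+0+0+0+0+0+0+0+0+0+1+0 mod 2 = 0
  s[3] = (000000011111111)·(000100001010010) mod 2 = 0+0+0+0+0+0+0+0+1+0+1+0+0+1+0 mod 2 = 1
Syndrome = 0001
Non-zero syndrome: error at position 8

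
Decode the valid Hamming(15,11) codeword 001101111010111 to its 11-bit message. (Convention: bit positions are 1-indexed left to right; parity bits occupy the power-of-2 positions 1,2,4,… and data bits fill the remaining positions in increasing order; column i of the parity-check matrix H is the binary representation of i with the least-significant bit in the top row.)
Parity bits occupy power-of-2 positions; data bits are at positions {3,5,6,7,9,10,11,12,13,14,15} (1-indexed).
Extract: c[3]=1 c[5]=0 c[6]=1 c[7]=1 c[9]=1 c[10]=0 c[11]=1 c[12]=0 c[13]=1 c[14]=1 c[15]=1
Data = 10111010111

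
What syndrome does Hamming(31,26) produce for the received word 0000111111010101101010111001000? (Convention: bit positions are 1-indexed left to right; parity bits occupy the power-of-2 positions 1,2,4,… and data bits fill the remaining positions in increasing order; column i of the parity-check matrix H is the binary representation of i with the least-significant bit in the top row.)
Syndrome s = H · r^T (mod 2), r = 0000111111010101101010111001000:
  s[0] = (1010101010101010101010101010101)·(0000111111010101101010111001000) mod 2 = 0+0+0+0+1+0+1+0+1+0+0+0+0+0+0+0+1+0+1+0+1+0+1+0+1+0+0+0+0+0+0 mod 2 = 0
  s[1] = (0110011001100110011001100110011)·(0000111111010101101010111001000) mod 2 = 0+0+0+0+0+1+1+0+0+1+0+0+0+1+0+0+0+0+1+0+0+0+1+0+0+0+0+0+0+0+0 mod 2 = 0
  s[2] = (0001111000011110000111100001111)·(0000111111010101101010111001000) mod 2 = 0+0+0+0+1+1+1+0+0+0+0+1+0+1+0+0+0+0+0+0+1+0+1+0+0+0+0+1+0+0+0 mod 2 = 0
  s[3] = (0000000111111110000000011111111)·(0000111111010101101010111001000) mod 2 = 0+0+0+0+0+0+0+1+1+1+0+1+0+1+0+0+0+0+0+0+0+0+0+1+1+0+0+1+0+0+0 mod 2 = 0
  s[4] = (0000000000000001111111111111111)·(0000111111010101101010111001000) mod 2 = 0+0+0+0+0+0+0+0+0+0+0+0+0+0+0+1+1+0+1+0+1+0+1+1+1+0+0+1+0+0+0 mod 2 = 0
Syndrome = 00000
s = 0: no error detected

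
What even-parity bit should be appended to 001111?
Sum of data bits: 0+0+1+1+1+1 = 4.
4 mod 2 = 0, so parity bit = 0.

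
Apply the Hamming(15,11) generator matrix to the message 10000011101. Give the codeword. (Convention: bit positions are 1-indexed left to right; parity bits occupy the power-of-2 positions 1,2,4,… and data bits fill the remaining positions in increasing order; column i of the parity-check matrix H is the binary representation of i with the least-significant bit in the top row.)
Codeword c = d · G (mod 2), d = 10000011101:
  c[0] = d·G[:,0] = (10000011101)·(11011010101) mod 2 = 1+0+0+0+0+0+1+0+1+0+1 mod 2 = 0
  c[1] = d·G[:,1] = (10000011101)·(10110110011) mod 2 = 1+0+0+0+0+0+1+0+0+0+1 mod 2 = 1
  c[2] = d·G[:,2] = (10000011101)·(10000000000) mod 2 = 1+0+0+0+0+0+0+0+0+0+0 mod 2 = 1
  c[3] = d·G[:,3] = (10000011101)·(01110001111) mod 2 = 0+0+0+0+0+0+0+1+1+0+1 mod 2 = 1
  c[4] = d·G[:,4] = (10000011101)·(01000000000) mod 2 = 0+0+0+0+0+0+0+0+0+0+0 mod 2 = 0
  c[5] = d·G[:,5] = (10000011101)·(00100000000) mod 2 = 0+0+0+0+0+0+0+0+0+0+0 mod 2 = 0
  c[6] = d·G[:,6] = (10000011101)·(00010000000) mod 2 = 0+0+0+0+0+0+0+0+0+0+0 mod 2 = 0
  c[7] = d·G[:,7] = (10000011101)·(00001111111) mod 2 = 0+0+0+0+0+0+1+1+1+0+1 mod 2 = 0
  c[8] = d·G[:,8] = (10000011101)·(00001000000) mod 2 = 0+0+0+0+0+0+0+0+0+0+0 mod 2 = 0
  c[9] = d·G[:,9] = (10000011101)·(00000100000) mod 2 = 0+0+0+0+0+0+0+0+0+0+0 mod 2 = 0
  c[10] = d·G[:,10] = (10000011101)·(00000010000) mod 2 = 0+0+0+0+0+0+1+0+0+0+0 mod 2 = 1
  c[11] = d·G[:,11] = (10000011101)·(00000001000) mod 2 = 0+0+0+0+0+0+0+1+0+0+0 mod 2 = 1
  c[12] = d·G[:,12] = (10000011101)·(00000000100) mod 2 = 0+0+0+0+0+0+0+0+1+0+0 mod 2 = 1
  c[13] = d·G[:,13] = (10000011101)·(00000000010) mod 2 = 0+0+0+0+0+0+0+0+0+0+0 mod 2 = 0
  c[14] = d·G[:,14] = (10000011101)·(00000000001) mod 2 = 0+0+0+0+0+0+0+0+0+0+1 mod 2 = 1
Codeword = 011100000011101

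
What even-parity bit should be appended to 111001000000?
Sum of data bits: 1+1+1+0+0+1+0+0+0+0+0+0 = 4.
4 mod 2 = 0, so parity bit = 0.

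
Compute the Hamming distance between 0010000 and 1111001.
XOR = 1101001, count of 1s = 4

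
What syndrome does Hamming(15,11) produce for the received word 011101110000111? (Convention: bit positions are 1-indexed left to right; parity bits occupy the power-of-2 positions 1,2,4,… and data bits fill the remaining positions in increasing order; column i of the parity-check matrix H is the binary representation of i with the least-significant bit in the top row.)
Syndrome s = H · r^T (mod 2), r = 011101110000111:
  s[0] = (101010101010101)·(011101110000111) mod 2 = 0+0+1+0+0+0+1+0+0+0+0+0+1+0+1 mod 2 = 0
  s[1] = (011001100110011)·(011101110000111) mod 2 = 0+1+1+0+0+1+1+0+0+0+0+0+0+1+1 mod 2 = 0
  s[2] = (000111100001111)·(011101110000111) mod 2 = 0+0+0+1+0+1+1+0+0+0+0+0+1+1+1 mod 2 = 0
  s[3] = (000000011111111)·(011101110000111) mod 2 = 0+0+0+0+0+0+0+1+0+0+0+0+1+1+1 mod 2 = 0
Syndrome = 0000
s = 0: no error detected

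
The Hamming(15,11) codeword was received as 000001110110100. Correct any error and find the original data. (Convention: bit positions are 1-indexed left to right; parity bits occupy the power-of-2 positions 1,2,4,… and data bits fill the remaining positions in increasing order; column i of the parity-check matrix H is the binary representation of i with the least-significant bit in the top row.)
Syndrome s = H · r^T (mod 2), r = 000001110110100:
  s[0] = (101010101010101)·(000001110110100) mod 2 = 0+0+0+0+0+0+1+0+0+0+1+0+1+0+0 mod 2 = 1
  s[1] = (011001100110011)·(000001110110100) mod 2 = 0+0+0+0+0+1+1+0+0+1+1+0+0+0+0 mod 2 = 0
  s[2] = (000111100001111)·(000001110110100) mod 2 = 0+0+0+0+0+1+1+0+0+0+0+0+1+0+0 mod 2 = 1
  s[3] = (000000011111111)·(000001110110100) mod 2 = 0+0+0+0+0+0+0+1+0+1+1+0+1+0+0 mod 2 = 0
Syndrome = 1010
Column 5 of H equals this syndrome → error at bit 5 (1-indexed).
Flip bit 5: 000001110110100 → 000011110110100
Extract data bits at positions {3,5,6,7,9,10,11,12,13,14,15}: 01110110100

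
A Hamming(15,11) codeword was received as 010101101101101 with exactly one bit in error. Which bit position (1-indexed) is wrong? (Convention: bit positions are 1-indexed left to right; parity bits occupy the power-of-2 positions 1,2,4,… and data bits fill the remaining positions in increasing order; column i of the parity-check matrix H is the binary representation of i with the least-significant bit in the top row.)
Syndrome s = H · r^T (mod 2), r = 010101101101101:
  s[0] = (101010101010101)·(010101101101101) mod 2 = 0+0+0+0+0+0+1+0+1+0+0+0+1+0+1 mod 2 = 0
  s[1] = (011001100110011)·(010101101101101) mod 2 = 0+1+0+0+0+1+1+0+0+1+0+0+0+0+1 mod 2 = 1
  s[2] = (000111100001111)·(010101101101101) mod 2 = 0+0+0+1+0+1+1+0+0+0+0+1+1+0+1 mod 2 = 0
  s[3] = (000000011111111)·(010101101101101) mod 2 = 0+0+0+0+0+0+0+0+1+1+0+1+1+0+1 mod 2 = 1
Syndrome = 0101
Column i of H is the binary representation of i, so the syndrome is the binary index of the flipped bit.
Read s = 0101 with s[0] as LSB: 0·2^0 + 1·2^1 + 0·2^2 + 1·2^3 = 10.
Error is at bit position 10.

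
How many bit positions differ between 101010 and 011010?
XOR = 110000, count of 1s = 2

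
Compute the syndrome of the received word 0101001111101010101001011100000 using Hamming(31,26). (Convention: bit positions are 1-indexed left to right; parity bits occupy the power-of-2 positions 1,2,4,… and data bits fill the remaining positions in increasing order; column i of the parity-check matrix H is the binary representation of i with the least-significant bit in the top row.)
Syndrome s = H · r^T (mod 2), r = 0101001111101010101001011100000:
  s[0] = (1010101010101010101010101010101)·(0101001111101010101001011100000) mod 2 = 0+0+0+0+0+0+1+0+1+0+1+0+1+0+1+0+1+0+1+0+0+0+0+0+1+0+0+0+0+0+0 mod 2 = 0
  s[1] = (0110011001100110011001100110011)·(0101001111101010101001011100000) mod 2 = 0+1+0+0+0+0+1+0+0+1+1+0+0+0+1+0+0+0+1+0+0+1+0+0+0+1+0+0+0+0+0 mod 2 = 0
  s[2] = (0001111000011110000111100001111)·(0101001111101010101001011100000) mod 2 = 0+0+0+1+0+0+1+0+0+0+0+0+1+0+1+0+0+0+0+0+0+1+0+0+0+0+0+0+0+0+0 mod 2 = 1
  s[3] = (0000000111111110000000011111111)·(0101001111101010101001011100000) mod 2 = 0+0+0+0+0+0+0+1+1+1+1+0+1+0+1+0+0+0+0+0+0+0+0+1+1+1+0+0+0+0+0 mod 2 = 1
  s[4] = (0000000000000001111111111111111)·(0101001111101010101001011100000) mod 2 = 0+0+0+0+0+0+0+0+0+0+0+0+0+0+0+0+1+0+1+0+0+1+0+1+1+1+0+0+0+0+0 mod 2 = 0
Syndrome = 00110
Non-zero syndrome: error at position 12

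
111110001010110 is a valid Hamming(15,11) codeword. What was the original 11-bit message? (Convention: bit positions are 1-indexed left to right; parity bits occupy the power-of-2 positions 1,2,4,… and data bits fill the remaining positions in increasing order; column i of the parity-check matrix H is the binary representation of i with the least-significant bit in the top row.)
Parity bits occupy power-of-2 positions; data bits are at positions {3,5,6,7,9,10,11,12,13,14,15} (1-indexed).
Extract: c[3]=1 c[5]=1 c[6]=0 c[7]=0 c[9]=1 c[10]=0 c[11]=1 c[12]=0 c[13]=1 c[14]=1 c[15]=0
Data = 11001010110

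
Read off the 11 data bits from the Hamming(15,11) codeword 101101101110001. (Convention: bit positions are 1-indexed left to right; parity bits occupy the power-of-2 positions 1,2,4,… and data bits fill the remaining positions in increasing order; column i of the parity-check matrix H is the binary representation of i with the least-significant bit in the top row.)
Parity bits occupy power-of-2 positions; data bits are at positions {3,5,6,7,9,10,11,12,13,14,15} (1-indexed).
Extract: c[3]=1 c[5]=0 c[6]=1 c[7]=1 c[9]=1 c[10]=1 c[11]=1 c[12]=0 c[13]=0 c[14]=0 c[15]=1
Data = 10111110001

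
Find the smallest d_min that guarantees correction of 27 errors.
Correcting t errors requires d_min ≥ 2t + 1 = 2·27 + 1 = 55.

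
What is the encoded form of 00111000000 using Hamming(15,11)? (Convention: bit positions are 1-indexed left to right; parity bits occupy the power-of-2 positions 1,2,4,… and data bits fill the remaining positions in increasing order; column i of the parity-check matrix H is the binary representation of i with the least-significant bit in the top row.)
Codeword c = d · G (mod 2), d = 00111000000:
  c[0] = d·G[:,0] = (00111000000)·(11011010101) mod 2 = 0+0+0+1+1+0+0+0+0+0+0 mod 2 = 0
  c[1] = d·G[:,1] = (00111000000)·(10110110011) mod 2 = 0+0+1+1+0+0+0+0+0+0+0 mod 2 = 0
  c[2] = d·G[:,2] = (00111000000)·(10000000000) mod 2 = 0+0+0+0+0+0+0+0+0+0+0 mod 2 = 0
  c[3] = d·G[:,3] = (00111000000)·(01110001111) mod 2 = 0+0+1+1+0+0+0+0+0+0+0 mod 2 = 0
  c[4] = d·G[:,4] = (00111000000)·(01000000000) mod 2 = 0+0+0+0+0+0+0+0+0+0+0 mod 2 = 0
  c[5] = d·G[:,5] = (00111000000)·(00100000000) mod 2 = 0+0+1+0+0+0+0+0+0+0+0 mod 2 = 1
  c[6] = d·G[:,6] = (00111000000)·(00010000000) mod 2 = 0+0+0+1+0+0+0+0+0+0+0 mod 2 = 1
  c[7] = d·G[:,7] = (00111000000)·(00001111111) mod 2 = 0+0+0+0+1+0+0+0+0+0+0 mod 2 = 1
  c[8] = d·G[:,8] = (00111000000)·(00001000000) mod 2 = 0+0+0+0+1+0+0+0+0+0+0 mod 2 = 1
  c[9] = d·G[:,9] = (00111000000)·(00000100000) mod 2 = 0+0+0+0+0+0+0+0+0+0+0 mod 2 = 0
  c[10] = d·G[:,10] = (00111000000)·(00000010000) mod 2 = 0+0+0+0+0+0+0+0+0+0+0 mod 2 = 0
  c[11] = d·G[:,11] = (00111000000)·(00000001000) mod 2 = 0+0+0+0+0+0+0+0+0+0+0 mod 2 = 0
  c[12] = d·G[:,12] = (00111000000)·(00000000100) mod 2 = 0+0+0+0+0+0+0+0+0+0+0 mod 2 = 0
  c[13] = d·G[:,13] = (00111000000)·(00000000010) mod 2 = 0+0+0+0+0+0+0+0+0+0+0 mod 2 = 0
  c[14] = d·G[:,14] = (00111000000)·(00000000001) mod 2 = 0+0+0+0+0+0+0+0+0+0+0 mod 2 = 0
Codeword = 000001111000000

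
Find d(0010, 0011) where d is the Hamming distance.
XOR = 0001, count of 1s = 1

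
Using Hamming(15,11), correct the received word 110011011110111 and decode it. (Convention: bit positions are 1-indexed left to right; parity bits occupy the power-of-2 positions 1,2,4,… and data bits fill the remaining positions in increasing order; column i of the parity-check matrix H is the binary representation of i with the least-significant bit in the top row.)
Syndrome s = H · r^T (mod 2), r = 110011011110111:
  s[0] = (101010101010101)·(110011011110111) mod 2 = 1+0+0+0+1+0+0+0+1+0+1+0+1+0+1 mod 2 = 0
  s[1] = (011001100110011)·(110011011110111) mod 2 = 0+1+0+0+0+1+0+0+0+1+1+0+0+1+1 mod 2 = 0
  s[2] = (000111100001111)·(110011011110111) mod 2 = 0+0+0+0+1+1+0+0+0+0+0+0+1+1+1 mod 2 = 1
  s[3] = (000000011111111)·(110011011110111) mod 2 = 0+0+0+0+0+0+0+1+1+1+1+0+1+1+1 mod 2 = 1
Syndrome = 0011
Column 12 of H equals this syndrome → error at bit 12 (1-indexed).
Flip bit 12: 110011011110111 → 110011011111111
Extract data bits at positions {3,5,6,7,9,10,11,12,13,14,15}: 01101111111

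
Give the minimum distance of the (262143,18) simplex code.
d_min = 131072 (every nonzero codeword of the simplex code S_18 has weight 2^(r−1) = 131072).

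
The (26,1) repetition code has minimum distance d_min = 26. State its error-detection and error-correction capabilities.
Detection only: up to d_min − 1 = 25 errors.
Correction: up to ⌊(d_min − 1)/2⌋ = ⌊25/2⌋ = 12 errors.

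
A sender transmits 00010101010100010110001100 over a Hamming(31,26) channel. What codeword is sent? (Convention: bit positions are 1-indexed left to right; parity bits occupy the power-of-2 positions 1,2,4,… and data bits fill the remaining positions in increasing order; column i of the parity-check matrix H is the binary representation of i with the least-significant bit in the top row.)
Codeword c = d · G (mod 2), d = 00010101010100010110001100:
  c[0] = d·G[:,0] = (00010101010100010110001100)·(11011010101101010101010101) mod 2 = 0+0+0+1+0+0+0+0+0+0+0+1+0+0+0+1+0+1+0+0+0+0+0+1+0+0 mod 2 = 1
  c[1] = d·G[:,1] = (00010101010100010110001100)·(10110110011011001100110011) mod 2 = 0+0+0+1+0+1+0+0+0+1+0+0+0+0+0+0+0+1+0+0+0+0+0+0+0+0 mod 2 = 0
  c[2] = d·G[:,2] = (00010101010100010110001100)·(10000000000000000000000000) mod 2 = 0+0+0+0+0+0+0+0+0+0+0+0+0+0+0+0+0+0+0+0+0+0+0+0+0+0 mod 2 = 0
  c[3] = d·G[:,3] = (00010101010100010110001100)·(01110001111000111100001111) mod 2 = 0+0+0+1+0+0+0+1+0+1+0+0+0+0+0+1+0+1+0+0+0+0+1+1+0+0 mod 2 = 1
  c[4] = d·G[:,4] = (00010101010100010110001100)·(01000000000000000000000000) mod 2 = 0+0+0+0+0+0+0+0+0+0+0+0+0+0+0+0+0+0+0+0+0+0+0+0+0+0 mod 2 = 0
  c[5] = d·G[:,5] = (00010101010100010110001100)·(00100000000000000000000000) mod 2 = 0+0+0+0+0+0+0+0+0+0+0+0+0+0+0+0+0+0+0+0+0+0+0+0+0+0 mod 2 = 0
  c[6] = d·G[:,6] = (00010101010100010110001100)·(00010000000000000000000000) mod 2 = 0+0+0+1+0+0+0+0+0+0+0+0+0+0+0+0+0+0+0+0+0+0+0+0+0+0 mod 2 = 1
  c[7] = d·G[:,7] = (00010101010100010110001100)·(00001111111000000011111111) mod 2 = 0+0+0+0+0+1+0+1+0+1+0+0+0+0+0+0+0+0+1+0+0+0+1+1+0+0 mod 2 = 0
  c[8] = d·G[:,8] = (00010101010100010110001100)·(00001000000000000000000000) mod 2 = 0+0+0+0+0+0+0+0+0+0+0+0+0+0+0+0+0+0+0+0+0+0+0+0+0+0 mod 2 = 0
  c[9] = d·G[:,9] = (00010101010100010110001100)·(00000100000000000000000000) mod 2 = 0+0+0+0+0+1+0+0+0+0+0+0+0+0+0+0+0+0+0+0+0+0+0+0+0+0 mod 2 = 1
  c[10] = d·G[:,10] = (00010101010100010110001100)·(00000010000000000000000000) mod 2 = 0+0+0+0+0+0+0+0+0+0+0+0+0+0+0+0+0+0+0+0+0+0+0+0+0+0 mod 2 = 0
  c[11] = d·G[:,11] = (00010101010100010110001100)·(00000001000000000000000000) mod 2 = 0+0+0+0+0+0+0+1+0+0+0+0+0+0+0+0+0+0+0+0+0+0+0+0+0+0 mod 2 = 1
  c[12] = d·G[:,12] = (00010101010100010110001100)·(00000000100000000000000000) mod 2 = 0+0+0+0+0+0+0+0+0+0+0+0+0+0+0+0+0+0+0+0+0+0+0+0+0+0 mod 2 = 0
  c[13] = d·G[:,13] = (00010101010100010110001100)·(00000000010000000000000000) mod 2 = 0+0+0+0+0+0+0+0+0+1+0+0+0+0+0+0+0+0+0+0+0+0+0+0+0+0 mod 2 = 1
  c[14] = d·G[:,14] = (00010101010100010110001100)·(00000000001000000000000000) mod 2 = 0+0+0+0+0+0+0+0+0+0+0+0+0+0+0+0+0+0+0+0+0+0+0+0+0+0 mod 2 = 0
  c[15] = d·G[:,15] = (00010101010100010110001100)·(00000000000111111111111111) mod 2 = 0+0+0+0+0+0+0+0+0+0+0+1+0+0+0+1+0+1+1+0+0+0+1+1+0+0 mod 2 = 0
  c[16] = d·G[:,16] = (00010101010100010110001100)·(00000000000100000000000000) mod 2 = 0+0+0+0+0+0+0+0+0+0+0+1+0+0+0+0+0+0+0+0+0+0+0+0+0+0 mod 2 = 1
  c[17] = d·G[:,17] = (00010101010100010110001100)·(00000000000010000000000000) mod 2 = 0+0+0+0+0+0+0+0+0+0+0+0+0+0+0+0+0+0+0+0+0+0+0+0+0+0 mod 2 = 0
  c[18] = d·G[:,18] = (00010101010100010110001100)·(00000000000001000000000000) mod 2 = 0+0+0+0+0+0+0+0+0+0+0+0+0+0+0+0+0+0+0+0+0+0+0+0+0+0 mod 2 = 0
  c[19] = d·G[:,19] = (00010101010100010110001100)·(00000000000000100000000000) mod 2 = 0+0+0+0+0+0+0+0+0+0+0+0+0+0+0+0+0+0+0+0+0+0+0+0+0+0 mod 2 = 0
  c[20] = d·G[:,20] = (00010101010100010110001100)·(00000000000000010000000000) mod 2 = 0+0+0+0+0+0+0+0+0+0+0+0+0+0+0+1+0+0+0+0+0+0+0+0+0+0 mod 2 = 1
  c[21] = d·G[:,21] = (00010101010100010110001100)·(00000000000000001000000000) mod 2 = 0+0+0+0+0+0+0+0+0+0+0+0+0+0+0+0+0+0+0+0+0+0+0+0+0+0 mod 2 = 0
  c[22] = d·G[:,22] = (00010101010100010110001100)·(00000000000000000100000000) mod 2 = 0+0+0+0+0+0+0+0+0+0+0+0+0+0+0+0+0+1+0+0+0+0+0+0+0+0 mod 2 = 1
  c[23] = d·G[:,23] = (00010101010100010110001100)·(00000000000000000010000000) mod 2 = 0+0+0+0+0+0+0+0+0+0+0+0+0+0+0+0+0+0+1+0+0+0+0+0+0+0 mod 2 = 1
  c[24] = d·G[:,24] = (00010101010100010110001100)·(00000000000000000001000000) mod 2 = 0+0+0+0+0+0+0+0+0+0+0+0+0+0+0+0+0+0+0+0+0+0+0+0+0+0 mod 2 = 0
  c[25] = d·G[:,25] = (00010101010100010110001100)·(00000000000000000000100000) mod 2 = 0+0+0+0+0+0+0+0+0+0+0+0+0+0+0+0+0+0+0+0+0+0+0+0+0+0 mod 2 = 0
  c[26] = d·G[:,26] = (00010101010100010110001100)·(00000000000000000000010000) mod 2 = 0+0+0+0+0+0+0+0+0+0+0+0+0+0+0+0+0+0+0+0+0+0+0+0+0+0 mod 2 = 0
  c[27] = d·G[:,27] = (00010101010100010110001100)·(00000000000000000000001000) mod 2 = 0+0+0+0+0+0+0+0+0+0+0+0+0+0+0+0+0+0+0+0+0+0+1+0+0+0 mod 2 = 1
  c[28] = d·G[:,28] = (00010101010100010110001100)·(00000000000000000000000100) mod 2 = 0+0+0+0+0+0+0+0+0+0+0+0+0+0+0+0+0+0+0+0+0+0+0+1+0+0 mod 2 = 1
  c[29] = d·G[:,29] = (00010101010100010110001100)·(00000000000000000000000010) mod 2 = 0+0+0+0+0+0+0+0+0+0+0+0+0+0+0+0+0+0+0+0+0+0+0+0+0+0 mod 2 = 0
  c[30] = d·G[:,30] = (00010101010100010110001100)·(00000000000000000000000001) mod 2 = 0+0+0+0+0+0+0+0+0+0+0+0+0+0+0+0+0+0+0+0+0+0+0+0+0+0 mod 2 = 0
Codeword = 1001001001010100100010110001100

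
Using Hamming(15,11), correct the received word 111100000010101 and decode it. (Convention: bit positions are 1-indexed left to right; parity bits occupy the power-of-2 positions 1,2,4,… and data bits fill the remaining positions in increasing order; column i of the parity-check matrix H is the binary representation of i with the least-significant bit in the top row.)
Syndrome s = H · r^T (mod 2), r = 111100000010101:
  s[0] = (101010101010101)·(111100000010101) mod 2 = 1+0+1+0+0+0+0+0+0+0+1+0+1+0+1 mod 2 = 1
  s[1] = (011001100110011)·(111100000010101) mod 2 = 0+1+1+0+0+0+0+0+0+0+1+0+0+0+1 mod 2 = 0
  s[2] = (000111100001111)·(111100000010101) mod 2 = 0+0+0+1+0+0+0+0+0+0+0+0+1+0+1 mod 2 = 1
  s[3] = (000000011111111)·(111100000010101) mod 2 = 0+0+0+0+0+0+0+0+0+0+1+0+1+0+1 mod 2 = 1
Syndrome = 1011
Column 13 of H equals this syndrome → error at bit 13 (1-indexed).
Flip bit 13: 111100000010101 → 111100000010001
Extract data bits at positions {3,5,6,7,9,10,11,12,13,14,15}: 10000010001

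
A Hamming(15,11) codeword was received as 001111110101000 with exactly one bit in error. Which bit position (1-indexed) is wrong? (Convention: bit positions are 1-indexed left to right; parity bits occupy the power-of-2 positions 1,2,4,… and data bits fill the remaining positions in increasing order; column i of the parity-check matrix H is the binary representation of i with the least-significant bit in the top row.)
Syndrome s = H · r^T (mod 2), r = 001111110101000:
  s[0] = (101010101010101)·(001111110101000) mod 2 = 0+0+1+0+1+0+1+0+0+0+0+0+0+0+0 mod 2 = 1
  s[1] = (011001100110011)·(001111110101000) mod 2 = 0+0+1+0+0+1+1+0+0+1+0+0+0+0+0 mod 2 = 0
  s[2] = (000111100001111)·(001111110101000) mod 2 = 0+0+0+1+1+1+1+0+0+0+0+1+0+0+0 mod 2 = 1
  s[3] = (000000011111111)·(001111110101000) mod 2 = 0+0+0+0+0+0+0+1+0+1+0+1+0+0+0 mod 2 = 1
Syndrome = 1011
Column i of H is the binary representation of i, so the syndrome is the binary index of the flipped bit.
Read s = 1011 with s[0] as LSB: 1·2^0 + 0·2^1 + 1·2^2 + 1·2^3 = 13.
Error is at bit position 13.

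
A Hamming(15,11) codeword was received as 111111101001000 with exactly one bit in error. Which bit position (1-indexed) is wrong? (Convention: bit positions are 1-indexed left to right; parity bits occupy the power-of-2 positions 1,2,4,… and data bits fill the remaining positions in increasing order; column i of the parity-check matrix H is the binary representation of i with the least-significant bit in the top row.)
Syndrome s = H · r^T (mod 2), r = 111111101001000:
  s[0] = (101010101010101)·(111111101001000) mod 2 = 1+0+1+0+1+0+1+0+1+0+0+0+0+0+0 mod 2 = 1
  s[1] = (011001100110011)·(111111101001000) mod 2 = 0+1+1+0+0+1+1+0+0+0+0+0+0+0+0 mod 2 = 0
  s[2] = (000111100001111)·(111111101001000) mod 2 = 0+0+0+1+1+1+1+0+0+0+0+1+0+0+0 mod 2 = 1
  s[3] = (000000011111111)·(111111101001000) mod 2 = 0+0+0+0+0+0+0+0+1+0+0+1+0+0+0 mod 2 = 0
Syndrome = 1010
Column i of H is the binary representation of i, so the syndrome is the binary index of the flipped bit.
Read s = 1010 with s[0] as LSB: 1·2^0 + 0·2^1 + 1·2^2 + 0·2^3 = 5.
Error is at bit position 5.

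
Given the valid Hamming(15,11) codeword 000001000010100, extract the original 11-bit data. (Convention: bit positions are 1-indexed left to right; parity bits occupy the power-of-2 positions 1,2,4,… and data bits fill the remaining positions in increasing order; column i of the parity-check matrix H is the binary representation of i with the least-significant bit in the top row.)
Parity bits occupy power-of-2 positions; data bits are at positions {3,5,6,7,9,10,11,12,13,14,15} (1-indexed).
Extract: c[3]=0 c[5]=0 c[6]=1 c[7]=0 c[9]=0 c[10]=0 c[11]=1 c[12]=0 c[13]=1 c[14]=0 c[15]=0
Data = 00100010100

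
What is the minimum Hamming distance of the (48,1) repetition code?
d_min = 48 (the only two codewords are 0…0 and 1…1, differing in all 48 positions).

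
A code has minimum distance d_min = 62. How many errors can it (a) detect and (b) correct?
(a) Detection requires d_min ≥ e+1, so e ≤ d_min − 1 = 61.
(b) Correction requires d_min ≥ 2t+1, so t ≤ ⌊(d_min − 1)/2⌋ = ⌊61/2⌋ = 30.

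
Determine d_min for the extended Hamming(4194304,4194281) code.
d_min = 4 (adding an overall parity bit to Hamming(4194303,4194281) raises d_min from 3 to 4).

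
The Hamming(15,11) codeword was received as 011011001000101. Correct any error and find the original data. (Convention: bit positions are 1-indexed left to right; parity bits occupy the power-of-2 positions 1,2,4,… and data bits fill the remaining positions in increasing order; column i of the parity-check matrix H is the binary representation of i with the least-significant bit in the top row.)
Syndrome s = H · r^T (mod 2), r = 011011001000101:
  s[0] = (101010101010101)·(011011001000101) mod 2 = 0+0+1+0+1+0+0+0+1+0+0+0+1+0+1 mod 2 = 1
  s[1] = (011001100110011)·(011011001000101) mod 2 = 0+1+1+0+0+1+0+0+0+0+0+0+0+0+1 mod 2 = 0
  s[2] = (000111100001111)·(011011001000101) mod 2 = 0+0+0+0+1+1+0+0+0+0+0+0+1+0+1 mod 2 = 0
  s[3] = (000000011111111)·(011011001000101) mod 2 = 0+0+0+0+0+0+0+0+1+0+0+0+1+0+1 mod 2 = 1
Syndrome = 1001
Column 9 of H equals this syndrome → error at bit 9 (1-indexed).
Flip bit 9: 011011001000101 → 011011000000101
Extract data bits at positions {3,5,6,7,9,10,11,12,13,14,15}: 11100000101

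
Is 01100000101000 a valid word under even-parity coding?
Sum of all bits: 0+1+1+0+0+0+0+0+1+0+1+0+0+0 = 4; 4 mod 2 = 0. Result is 0 → valid parity.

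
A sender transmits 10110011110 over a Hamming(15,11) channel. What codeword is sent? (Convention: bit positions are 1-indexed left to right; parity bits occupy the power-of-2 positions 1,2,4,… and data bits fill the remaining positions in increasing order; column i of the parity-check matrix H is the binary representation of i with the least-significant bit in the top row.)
Codeword c = d · G (mod 2), d = 10110011110:
  c[0] = d·G[:,0] = (10110011110)·(11011010101) mod 2 = 1+0+0+1+0+0+1+0+1+0+0 mod 2 = 0
  c[1] = d·G[:,1] = (10110011110)·(10110110011) mod 2 = 1+0+1+1+0+0+1+0+0+1+0 mod 2 = 1
  c[2] = d·G[:,2] = (10110011110)·(10000000000) mod 2 = 1+0+0+0+0+0+0+0+0+0+0 mod 2 = 1
  c[3] = d·G[:,3] = (10110011110)·(01110001111) mod 2 = 0+0+1+1+0+0+0+1+1+1+0 mod 2 = 1
  c[4] = d·G[:,4] = (10110011110)·(01000000000) mod 2 = 0+0+0+0+0+0+0+0+0+0+0 mod 2 = 0
  c[5] = d·G[:,5] = (10110011110)·(00100000000) mod 2 = 0+0+1+0+0+0+0+0+0+0+0 mod 2 = 1
  c[6] = d·G[:,6] = (10110011110)·(00010000000) mod 2 = 0+0+0+1+0+0+0+0+0+0+0 mod 2 = 1
  c[7] = d·G[:,7] = (10110011110)·(00001111111) mod 2 = 0+0+0+0+0+0+1+1+1+1+0 mod 2 = 0
  c[8] = d·G[:,8] = (10110011110)·(00001000000) mod 2 = 0+0+0+0+0+0+0+0+0+0+0 mod 2 = 0
  c[9] = d·G[:,9] = (10110011110)·(00000100000) mod 2 = 0+0+0+0+0+0+0+0+0+0+0 mod 2 = 0
  c[10] = d·G[:,10] = (10110011110)·(00000010000) mod 2 = 0+0+0+0+0+0+1+0+0+0+0 mod 2 = 1
  c[11] = d·G[:,11] = (10110011110)·(00000001000) mod 2 = 0+0+0+0+0+0+0+1+0+0+0 mod 2 = 1
  c[12] = d·G[:,12] = (10110011110)·(00000000100) mod 2 = 0+0+0+0+0+0+0+0+1+0+0 mod 2 = 1
  c[13] = d·G[:,13] = (10110011110)·(00000000010) mod 2 = 0+0+0+0+0+0+0+0+0+1+0 mod 2 = 1
  c[14] = d·G[:,14] = (10110011110)·(00000000001) mod 2 = 0+0+0+0+0+0+0+0+0+0+0 mod 2 = 0
Codeword = 011101100011110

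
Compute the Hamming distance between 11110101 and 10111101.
XOR = 01001000, count of 1s = 2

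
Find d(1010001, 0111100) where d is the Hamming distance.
XOR = 1101101, count of 1s = 5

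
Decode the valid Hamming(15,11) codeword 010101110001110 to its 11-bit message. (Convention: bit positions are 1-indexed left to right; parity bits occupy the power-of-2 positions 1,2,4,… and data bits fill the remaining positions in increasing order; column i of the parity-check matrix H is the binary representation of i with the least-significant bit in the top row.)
Parity bits occupy power-of-2 positions; data bits are at positions {3,5,6,7,9,10,11,12,13,14,15} (1-indexed).
Extract: c[3]=0 c[5]=0 c[6]=1 c[7]=1 c[9]=0 c[10]=0 c[11]=0 c[12]=1 c[13]=1 c[14]=1 c[15]=0
Data = 00110001110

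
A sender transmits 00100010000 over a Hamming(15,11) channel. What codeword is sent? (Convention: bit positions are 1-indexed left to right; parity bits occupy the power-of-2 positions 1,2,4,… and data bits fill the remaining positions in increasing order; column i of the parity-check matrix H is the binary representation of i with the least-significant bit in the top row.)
Codeword c = d · G (mod 2), d = 00100010000:
  c[0] = d·G[:,0] = (00100010000)·(11011010101) mod 2 = 0+0+0+0+0+0+1+0+0+0+0 mod 2 = 1
  c[1] = d·G[:,1] = (00100010000)·(10110110011) mod 2 = 0+0+1+0+0+0+1+0+0+0+0 mod 2 = 0
  c[2] = d·G[:,2] = (00100010000)·(10000000000) mod 2 = 0+0+0+0+0+0+0+0+0+0+0 mod 2 = 0
  c[3] = d·G[:,3] = (00100010000)·(01110001111) mod 2 = 0+0+1+0+0+0+0+0+0+0+0 mod 2 = 1
  c[4] = d·G[:,4] = (00100010000)·(01000000000) mod 2 = 0+0+0+0+0+0+0+0+0+0+0 mod 2 = 0
  c[5] = d·G[:,5] = (00100010000)·(00100000000) mod 2 = 0+0+1+0+0+0+0+0+0+0+0 mod 2 = 1
  c[6] = d·G[:,6] = (00100010000)·(00010000000) mod 2 = 0+0+0+0+0+0+0+0+0+0+0 mod 2 = 0
  c[7] = d·G[:,7] = (00100010000)·(00001111111) mod 2 = 0+0+0+0+0+0+1+0+0+0+0 mod 2 = 1
  c[8] = d·G[:,8] = (00100010000)·(00001000000) mod 2 = 0+0+0+0+0+0+0+0+0+0+0 mod 2 = 0
  c[9] = d·G[:,9] = (00100010000)·(00000100000) mod 2 = 0+0+0+0+0+0+0+0+0+0+0 mod 2 = 0
  c[10] = d·G[:,10] = (00100010000)·(00000010000) mod 2 = 0+0+0+0+0+0+1+0+0+0+0 mod 2 = 1
  c[11] = d·G[:,11] = (00100010000)·(00000001000) mod 2 = 0+0+0+0+0+0+0+0+0+0+0 mod 2 = 0
  c[12] = d·G[:,12] = (00100010000)·(00000000100) mod 2 = 0+0+0+0+0+0+0+0+0+0+0 mod 2 = 0
  c[13] = d·G[:,13] = (00100010000)·(00000000010) mod 2 = 0+0+0+0+0+0+0+0+0+0+0 mod 2 = 0
  c[14] = d·G[:,14] = (00100010000)·(00000000001) mod 2 = 0+0+0+0+0+0+0+0+0+0+0 mod 2 = 0
Codeword = 100101010010000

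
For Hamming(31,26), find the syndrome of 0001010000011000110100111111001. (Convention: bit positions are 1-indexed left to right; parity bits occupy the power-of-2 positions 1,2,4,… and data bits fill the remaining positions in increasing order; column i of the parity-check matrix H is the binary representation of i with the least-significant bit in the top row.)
Syndrome s = H · r^T (mod 2), r = 0001010000011000110100111111001:
  s[0] = (1010101010101010101010101010101)·(0001010000011000110100111111001) mod 2 = 0+0+0+0+0+0+0+0+0+0+0+0+1+0+0+0+1+0+0+0+0+0+1+0+1+0+1+0+0+0+1 mod 2 = 0
  s[1] = (0110011001100110011001100110011)·(0001010000011000110100111111001) mod 2 = 0+0+0+0+0+1+0+0+0+0+0+0+0+0+0+0+0+1+0+0+0+0+1+0+0+1+1+0+0+0+1 mod 2 = 0
  s[2] = (0001111000011110000111100001111)·(0001010000011000110100111111001) mod 2 = 0+0+0+1+0+1+0+0+0+0+0+1+1+0+0+0+0+0+0+1+0+0+1+0+0+0+0+1+0+0+1 mod 2 = 0
  s[3] = (0000000111111110000000011111111)·(0001010000011000110100111111001) mod 2 = 0+0+0+0+0+0+0+0+0+0+0+1+1+0+0+0+0+0+0+0+0+0+0+1+1+1+1+1+0+0+1 mod 2 = 0
  s[4] = (0000000000000001111111111111111)·(0001010000011000110100111111001) mod 2 = 0+0+0+0+0+0+0+0+0+0+0+0+0+0+0+0+1+1+0+1+0+0+1+1+1+1+1+1+0+0+1 mod 2 = 0
Syndrome = 00000
s = 0: no error detected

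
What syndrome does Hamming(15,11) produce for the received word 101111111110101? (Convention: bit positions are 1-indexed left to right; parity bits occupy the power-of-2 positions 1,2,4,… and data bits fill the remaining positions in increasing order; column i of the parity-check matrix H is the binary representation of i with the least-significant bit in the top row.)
Syndrome s = H · r^T (mod 2), r = 101111111110101:
  s[0] = (101010101010101)·(101111111110101) mod 2 = 1+0+1+0+1+0+1+0+1+0+1+0+1+0+1 mod 2 = 0
  s[1] = (011001100110011)·(101111111110101) mod 2 = 0+0+1+0+0+1+1+0+0+1+1+0+0+0+1 mod 2 = 0
  s[2] = (000111100001111)·(101111111110101) mod 2 = 0+0+0+1+1+1+1+0+0+0+0+0+1+0+1 mod 2 = 0
  s[3] = (000000011111111)·(101111111110101) mod 2 = 0+0+0+0+0+0+0+1+1+1+1+0+1+0+1 mod 2 = 0
Syndrome = 0000
s = 0: no error detected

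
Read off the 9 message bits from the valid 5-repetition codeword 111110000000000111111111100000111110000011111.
Split into 5-bit blocks: 11111 00000 00000 11111 11111 00000 11111 00000 11111
Data = 100110101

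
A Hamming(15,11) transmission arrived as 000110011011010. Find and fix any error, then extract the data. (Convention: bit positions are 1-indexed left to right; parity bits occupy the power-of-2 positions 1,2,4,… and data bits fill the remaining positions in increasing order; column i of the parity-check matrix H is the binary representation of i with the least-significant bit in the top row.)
Syndrome s = H · r^T (mod 2), r = 000110011011010:
  s[0] = (101010101010101)·(000110011011010) mod 2 = 0+0+0+0+1+0+0+0+1+0+1+0+0+0+0 mod 2 = 1
  s[1] = (011001100110011)·(000110011011010) mod 2 = 0+0+0+0+0+0+0+0+0+0+1+0+0+1+0 mod 2 = 0
  s[2] = (000111100001111)·(000110011011010) mod 2 = 0+0+0+1+1+0+0+0+0+0+0+1+0+1+0 mod 2 = 0
  s[3] = (000000011111111)·(000110011011010) mod 2 = 0+0+0+0+0+0+0+1+1+0+1+1+0+1+0 mod 2 = 1
Syndrome = 1001
Column 9 of H equals this syndrome → error at bit 9 (1-indexed).
Flip bit 9: 000110011011010 → 000110010011010
Extract data bits at positions {3,5,6,7,9,10,11,12,13,14,15}: 01000011010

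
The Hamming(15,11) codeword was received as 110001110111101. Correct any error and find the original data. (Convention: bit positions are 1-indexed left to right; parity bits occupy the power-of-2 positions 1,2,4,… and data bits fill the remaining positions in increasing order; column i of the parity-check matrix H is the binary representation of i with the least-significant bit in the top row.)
Syndrome s = H · r^T (mod 2), r = 110001110111101:
  s[0] = (101010101010101)·(110001110111101) mod 2 = 1+0+0+0+0+0+1+0+0+0+1+0+1+0+1 mod 2 = 1
  s[1] = (011001100110011)·(110001110111101) mod 2 = 0+1+0+0+0+1+1+0+0+1+1+0+0+0+1 mod 2 = 0
  s[2] = (000111100001111)·(110001110111101) mod 2 = 0+0+0+0+0+1+1+0+0+0+0+1+1+0+1 mod 2 = 1
  s[3] = (000000011111111)·(110001110111101) mod 2 = 0+0+0+0+0+0+0+1+0+1+1+1+1+0+1 mod 2 = 0
Syndrome = 1010
Column 5 of H equals this syndrome → error at bit 5 (1-indexed).
Flip bit 5: 110001110111101 → 110011110111101
Extract data bits at positions {3,5,6,7,9,10,11,12,13,14,15}: 01110111101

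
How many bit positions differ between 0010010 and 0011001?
XOR = 0001011, count of 1s = 3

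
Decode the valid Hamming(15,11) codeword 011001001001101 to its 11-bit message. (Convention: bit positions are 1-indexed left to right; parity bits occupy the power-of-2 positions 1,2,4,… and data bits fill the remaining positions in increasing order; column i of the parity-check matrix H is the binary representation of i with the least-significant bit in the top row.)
Parity bits occupy power-of-2 positions; data bits are at positions {3,5,6,7,9,10,11,12,13,14,15} (1-indexed).
Extract: c[3]=1 c[5]=0 c[6]=1 c[7]=0 c[9]=1 c[10]=0 c[11]=0 c[12]=1 c[13]=1 c[14]=0 c[15]=1
Data = 10101001101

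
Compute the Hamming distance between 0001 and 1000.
XOR = 1001, count of 1s = 2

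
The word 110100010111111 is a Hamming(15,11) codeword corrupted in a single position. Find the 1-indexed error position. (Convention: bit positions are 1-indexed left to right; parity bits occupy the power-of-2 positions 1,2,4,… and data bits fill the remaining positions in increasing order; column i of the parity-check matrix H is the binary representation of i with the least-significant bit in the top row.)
Syndrome s = H · r^T (mod 2), r = 110100010111111:
  s[0] = (101010101010101)·(110100010111111) mod 2 = 1+0+0+0+0+0+0+0+0+0+1+0+1+0+1 mod 2 = 0
  s[1] = (011001100110011)·(110100010111111) mod 2 = 0+1+0+0+0+0+0+0+0+1+1+0+0+1+1 mod 2 = 1
  s[2] = (000111100001111)·(110100010111111) mod 2 = 0+0+0+1+0+0+0+0+0+0+0+1+1+1+1 mod 2 = 1
  s[3] = (000000011111111)·(110100010111111) mod 2 = 0+0+0+0+0+0+0+1+0+1+1+1+1+1+1 mod 2 = 1
Syndrome = 0111
Column i of H is the binary representation of i, so the syndrome is the binary index of the flipped bit.
Read s = 0111 with s[0] as LSB: 0·2^0 + 1·2^1 + 1·2^2 + 1·2^3 = 14.
Error is at bit position 14.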